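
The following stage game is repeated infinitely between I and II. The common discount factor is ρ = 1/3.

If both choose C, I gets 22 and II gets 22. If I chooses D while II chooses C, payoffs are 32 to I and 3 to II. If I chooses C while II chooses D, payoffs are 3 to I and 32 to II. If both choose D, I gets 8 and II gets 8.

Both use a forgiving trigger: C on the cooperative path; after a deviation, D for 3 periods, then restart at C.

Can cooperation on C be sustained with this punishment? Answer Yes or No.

IC: ρ+…+ρ^3 ≥ (32−22)/(22−8) = 5/7.
At ρ = 1/3: partial sum = 0.4815 < 0.7143. Cooperation not sustainable.

No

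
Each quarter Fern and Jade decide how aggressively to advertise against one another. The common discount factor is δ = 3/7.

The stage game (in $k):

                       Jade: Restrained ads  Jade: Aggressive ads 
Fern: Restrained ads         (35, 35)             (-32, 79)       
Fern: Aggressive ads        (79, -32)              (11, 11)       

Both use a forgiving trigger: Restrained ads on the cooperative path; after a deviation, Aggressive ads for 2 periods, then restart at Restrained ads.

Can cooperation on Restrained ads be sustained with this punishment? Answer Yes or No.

No

A one-shot deviation gives 79 now, then 11 for 2 periods, then back to 35.
Gain from deviating: (79−35) today; loss: (35−11) in each of the next 2 periods.
No-deviation condition: (35−11)(δ+…+δ^2) ≥ 79−35, i.e. δ+…+δ^2 ≥ 11/6.
At δ = 3/7: δ+…+δ^2 = 0.6122 < 1.8333.
So cooperation is not sustainable.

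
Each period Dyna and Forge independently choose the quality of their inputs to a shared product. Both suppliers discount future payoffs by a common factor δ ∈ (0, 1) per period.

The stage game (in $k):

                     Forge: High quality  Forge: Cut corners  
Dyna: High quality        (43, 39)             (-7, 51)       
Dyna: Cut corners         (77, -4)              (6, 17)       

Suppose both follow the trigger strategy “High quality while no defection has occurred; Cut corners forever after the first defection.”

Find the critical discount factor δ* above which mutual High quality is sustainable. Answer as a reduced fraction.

34/71

For Dyna: deviation gain 77−43 = 34, per-period punishment loss 43−6 = 37. IC gives δ ≥ 34/71.
For Forge: gain 12, loss 22 per period, so δ ≥ 12/34 = 6/17.
The tighter constraint is Dyna's, so cooperation needs δ ≥ 34/71.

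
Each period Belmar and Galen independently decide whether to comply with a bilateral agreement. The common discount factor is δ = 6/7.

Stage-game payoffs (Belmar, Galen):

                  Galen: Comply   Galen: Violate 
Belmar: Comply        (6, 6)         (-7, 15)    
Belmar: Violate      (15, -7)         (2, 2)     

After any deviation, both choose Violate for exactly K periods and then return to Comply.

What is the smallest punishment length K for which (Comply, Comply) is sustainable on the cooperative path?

No profitable deviation requires (6−2)(δ+…+δ^K) ≥ 15−6, i.e. δ+…+δ^K ≥ 9/4 ≈ 2.2500.
With δ = 6/7, the partial sums are K=1: 0.8571, K=2: 1.5918, K=3: 2.2216, K=4: 2.7613.
K = 4 is the first length at which the sum reaches 2.2500.

4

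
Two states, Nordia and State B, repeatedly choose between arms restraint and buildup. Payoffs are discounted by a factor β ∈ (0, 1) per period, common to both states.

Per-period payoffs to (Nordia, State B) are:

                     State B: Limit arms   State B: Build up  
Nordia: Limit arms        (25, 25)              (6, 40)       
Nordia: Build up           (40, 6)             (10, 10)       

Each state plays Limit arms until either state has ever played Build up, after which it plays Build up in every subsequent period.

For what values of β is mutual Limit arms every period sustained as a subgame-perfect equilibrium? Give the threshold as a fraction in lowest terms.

One-period gain from deviating is 40 − 25 = 15. The loss is 25 − 10 = 15 in every subsequent period, with present value 15·β/(1−β).
Deviation is unprofitable when 15·β/(1−β) ≥ 15, i.e. β/(1−β) ≥ 1.
Equivalently β ≥ 15/(15+15) = 1/2.

1/2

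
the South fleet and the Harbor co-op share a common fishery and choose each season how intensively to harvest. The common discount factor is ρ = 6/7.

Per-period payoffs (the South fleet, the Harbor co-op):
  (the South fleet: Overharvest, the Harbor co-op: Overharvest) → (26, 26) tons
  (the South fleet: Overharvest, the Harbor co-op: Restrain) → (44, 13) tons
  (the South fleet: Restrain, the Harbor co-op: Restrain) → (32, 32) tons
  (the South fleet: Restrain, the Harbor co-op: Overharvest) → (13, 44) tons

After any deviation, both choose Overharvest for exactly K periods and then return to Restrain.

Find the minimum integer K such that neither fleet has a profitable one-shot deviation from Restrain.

Need Σ_{k=1}^{K} ρ^k ≥ (44−32)/(32−26) = 2.0000 at ρ = 6/7.
At K = 2 the sum is 1.5918 < 2.0000; at K = 3 it is 2.2216 ≥ 2.0000.
So the minimum punishment length is K = 3.

3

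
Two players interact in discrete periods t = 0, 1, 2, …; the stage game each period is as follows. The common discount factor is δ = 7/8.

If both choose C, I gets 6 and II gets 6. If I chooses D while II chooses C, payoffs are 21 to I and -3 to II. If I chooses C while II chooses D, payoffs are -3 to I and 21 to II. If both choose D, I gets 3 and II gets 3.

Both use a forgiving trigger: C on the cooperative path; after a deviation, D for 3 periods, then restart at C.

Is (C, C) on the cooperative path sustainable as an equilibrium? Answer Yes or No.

No

IC: δ+…+δ^3 ≥ (21−6)/(6−3) = 5.
At δ = 7/8: partial sum = 2.3105 < 5.0000. Cooperation not sustainable.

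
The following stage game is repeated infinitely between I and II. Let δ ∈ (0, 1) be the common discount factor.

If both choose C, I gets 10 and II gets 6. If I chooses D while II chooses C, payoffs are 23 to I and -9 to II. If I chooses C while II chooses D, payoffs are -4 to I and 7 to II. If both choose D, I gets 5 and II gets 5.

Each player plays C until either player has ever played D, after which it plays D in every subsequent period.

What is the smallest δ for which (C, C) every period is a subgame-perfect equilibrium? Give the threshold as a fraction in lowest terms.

I: cooperation gives 10 each period; deviation gives 23 once then 5 forever.
  10/(1−δ) ≥ 23 + 5δ/(1−δ) ⇒ δ ≥ 13/18.
II: cooperation gives 6 each period; deviation gives 7 once then 5 forever.
  δ ≥ 1/2.
Both must hold, so the binding constraint is I's: δ ≥ 13/18.

13/18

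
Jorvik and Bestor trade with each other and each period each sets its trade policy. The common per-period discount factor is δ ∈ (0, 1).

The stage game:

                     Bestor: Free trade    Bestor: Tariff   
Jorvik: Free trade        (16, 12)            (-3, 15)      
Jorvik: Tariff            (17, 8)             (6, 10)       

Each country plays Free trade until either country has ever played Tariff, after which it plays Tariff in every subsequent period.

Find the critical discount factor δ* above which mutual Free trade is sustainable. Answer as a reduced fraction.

3/5

Jorvik: cooperation gives 16 each period; deviation gives 17 once then 6 forever.
  16/(1−δ) ≥ 17 + 6δ/(1−δ) ⇒ δ ≥ 1/11.
Bestor: cooperation gives 12 each period; deviation gives 15 once then 10 forever.
  δ ≥ 3/5.
Both must hold, so the binding constraint is Bestor's: δ ≥ 3/5.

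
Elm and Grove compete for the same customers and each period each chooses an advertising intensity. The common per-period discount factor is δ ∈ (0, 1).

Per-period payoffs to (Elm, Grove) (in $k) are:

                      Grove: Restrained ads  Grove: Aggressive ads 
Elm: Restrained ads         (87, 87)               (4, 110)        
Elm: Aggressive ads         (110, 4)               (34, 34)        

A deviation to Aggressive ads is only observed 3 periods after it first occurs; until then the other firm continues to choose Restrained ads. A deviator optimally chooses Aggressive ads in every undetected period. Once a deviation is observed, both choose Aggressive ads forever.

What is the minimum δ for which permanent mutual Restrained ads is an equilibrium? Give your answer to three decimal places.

0.671

A deviator earns 110 for 3 periods, then 34 forever; cooperating earns 87 forever. Multiplying the IC by (1−δ):
87 ≥ 110(1−δ^3) + 34δ^3, so 76·δ^3 ≥ 23 and δ^3 ≥ 23/76.
δ ≥ (23/76)^(1/3) ≈ 0.671.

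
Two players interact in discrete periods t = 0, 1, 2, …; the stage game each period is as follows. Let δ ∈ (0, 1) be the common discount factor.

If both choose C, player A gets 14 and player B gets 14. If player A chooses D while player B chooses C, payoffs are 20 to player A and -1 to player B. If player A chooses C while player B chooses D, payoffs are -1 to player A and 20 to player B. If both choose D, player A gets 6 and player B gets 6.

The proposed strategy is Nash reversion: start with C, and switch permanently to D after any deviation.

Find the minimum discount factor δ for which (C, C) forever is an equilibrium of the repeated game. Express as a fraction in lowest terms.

3/7

Cooperation forever yields 14 each period: 14/(1−δ).
Deviating yields 20 once, then 6 forever: 20 + 6δ/(1−δ).
No profitable deviation requires 14/(1−δ) ≥ 20 + 6δ/(1−δ).
Multiplying by (1−δ): 14 ≥ 20(1−δ) + 6δ = 20 − 14δ.
So 14δ ≥ 6, i.e. δ ≥ 6/14 = 3/7.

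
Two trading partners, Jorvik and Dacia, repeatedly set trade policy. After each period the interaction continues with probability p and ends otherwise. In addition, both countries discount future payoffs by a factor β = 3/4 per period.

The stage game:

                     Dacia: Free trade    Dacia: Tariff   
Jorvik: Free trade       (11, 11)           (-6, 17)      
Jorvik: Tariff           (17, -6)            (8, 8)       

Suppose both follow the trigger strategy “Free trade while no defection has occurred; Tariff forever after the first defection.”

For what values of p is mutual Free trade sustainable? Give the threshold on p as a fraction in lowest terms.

Expected continuation weight on next period's payoff is β·p = 3/4·p, which plays the role of the discount factor.
Cooperation requires 3/4·p ≥ (17−11)/(17−8) = 2/3, hence p ≥ 8/9.

8/9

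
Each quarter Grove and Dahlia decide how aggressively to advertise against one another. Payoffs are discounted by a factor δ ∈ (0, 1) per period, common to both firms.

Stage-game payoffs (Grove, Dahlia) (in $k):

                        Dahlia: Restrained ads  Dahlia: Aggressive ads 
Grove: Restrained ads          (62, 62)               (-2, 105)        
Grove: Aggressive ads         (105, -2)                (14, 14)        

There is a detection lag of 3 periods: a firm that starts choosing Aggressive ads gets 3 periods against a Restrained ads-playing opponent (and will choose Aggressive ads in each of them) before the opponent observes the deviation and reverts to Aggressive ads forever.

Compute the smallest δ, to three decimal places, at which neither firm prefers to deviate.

0.779

Deviating for the 3 undetected periods gains 105−62 = 43 per period over cooperation, then loses 62−14 = 48 per period forever once punishment starts.
Gain: 43(1 + δ + … + δ^2); loss: 48·δ^3/(1−δ).
No profitable deviation ⇔ 43(1−δ^3) ≤ 48·δ^3, i.e. δ^3 ≥ 43/(43+48) = 43/91.
Hence δ ≥ (43/91)^(1/3) ≈ 0.779.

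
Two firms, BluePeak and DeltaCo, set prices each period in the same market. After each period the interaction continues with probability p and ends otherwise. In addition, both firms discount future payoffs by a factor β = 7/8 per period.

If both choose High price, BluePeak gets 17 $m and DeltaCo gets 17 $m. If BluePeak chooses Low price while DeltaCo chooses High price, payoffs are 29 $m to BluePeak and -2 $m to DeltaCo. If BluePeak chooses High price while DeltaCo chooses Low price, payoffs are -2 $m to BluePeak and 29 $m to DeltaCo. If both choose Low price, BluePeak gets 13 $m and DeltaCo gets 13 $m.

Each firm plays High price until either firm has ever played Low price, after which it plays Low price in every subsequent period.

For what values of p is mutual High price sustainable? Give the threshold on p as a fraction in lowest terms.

Expected continuation weight on next period's payoff is β·p = 7/8·p, which plays the role of the discount factor.
Cooperation requires 7/8·p ≥ (29−17)/(29−13) = 3/4, hence p ≥ 6/7.

6/7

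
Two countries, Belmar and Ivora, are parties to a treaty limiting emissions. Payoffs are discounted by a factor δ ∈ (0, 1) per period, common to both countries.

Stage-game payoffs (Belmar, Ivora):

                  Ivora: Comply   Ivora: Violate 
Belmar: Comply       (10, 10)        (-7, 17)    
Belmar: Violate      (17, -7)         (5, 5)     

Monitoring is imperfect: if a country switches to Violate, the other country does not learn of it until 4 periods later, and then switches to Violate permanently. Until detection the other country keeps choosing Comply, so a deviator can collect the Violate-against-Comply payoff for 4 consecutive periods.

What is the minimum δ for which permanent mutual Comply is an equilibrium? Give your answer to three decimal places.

A deviator earns 17 for 4 periods, then 5 forever; cooperating earns 10 forever. Multiplying the IC by (1−δ):
10 ≥ 17(1−δ^4) + 5δ^4, so 12·δ^4 ≥ 7 and δ^4 ≥ 7/12.
δ ≥ (7/12)^(1/4) ≈ 0.874.

0.874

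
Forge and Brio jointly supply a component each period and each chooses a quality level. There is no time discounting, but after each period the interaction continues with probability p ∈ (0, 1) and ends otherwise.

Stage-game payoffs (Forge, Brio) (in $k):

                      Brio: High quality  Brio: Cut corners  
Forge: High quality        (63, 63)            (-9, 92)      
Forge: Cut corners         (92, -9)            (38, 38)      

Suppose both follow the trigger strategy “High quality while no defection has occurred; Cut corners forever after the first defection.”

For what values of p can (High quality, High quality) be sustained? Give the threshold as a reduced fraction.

29/54

Expected cooperation value is 63 + p·63 + p²·63 + … = 63/(1−p); deviation gives 92 + p·38/(1−p).
63 ≥ 92(1−p) + 38p ⇒ 54p ≥ 29 ⇒ p ≥ 29/54.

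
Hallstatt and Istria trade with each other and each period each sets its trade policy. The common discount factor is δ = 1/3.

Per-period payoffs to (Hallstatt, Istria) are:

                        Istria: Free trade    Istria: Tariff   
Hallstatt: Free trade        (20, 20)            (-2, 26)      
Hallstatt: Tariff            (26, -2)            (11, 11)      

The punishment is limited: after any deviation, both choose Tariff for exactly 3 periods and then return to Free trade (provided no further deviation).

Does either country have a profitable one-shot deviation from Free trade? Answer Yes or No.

Yes

Comparing payoff streams over the 4 periods until play realigns: cooperate → 20(1+δ+…+δ^3); deviate → 26 + 11(δ+…+δ^3).
Cooperation is sustained iff (20−11)(δ+…+δ^3) ≥ 26−20.
δ+…+δ^3 = 1/3·(1−(1/3)^3)/(1−1/3) = 0.4815, and (26−20)/(20−11) = 0.6667.
0.4815 < 0.6667, so cooperation is not sustainable.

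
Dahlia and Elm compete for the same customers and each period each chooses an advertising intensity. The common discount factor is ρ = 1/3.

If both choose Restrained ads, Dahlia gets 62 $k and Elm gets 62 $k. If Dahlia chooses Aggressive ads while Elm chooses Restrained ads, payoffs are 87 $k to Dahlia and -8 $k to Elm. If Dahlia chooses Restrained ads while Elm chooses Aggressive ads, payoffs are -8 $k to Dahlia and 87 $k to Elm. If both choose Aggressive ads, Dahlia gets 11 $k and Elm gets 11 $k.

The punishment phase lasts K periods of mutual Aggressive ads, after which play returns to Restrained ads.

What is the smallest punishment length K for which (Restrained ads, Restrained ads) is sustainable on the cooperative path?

4

Need Σ_{k=1}^{K} ρ^k ≥ (87−62)/(62−11) = 0.4902 at ρ = 1/3.
At K = 3 the sum is 0.4815 < 0.4902; at K = 4 it is 0.4938 ≥ 0.4902.
So the minimum punishment length is K = 4.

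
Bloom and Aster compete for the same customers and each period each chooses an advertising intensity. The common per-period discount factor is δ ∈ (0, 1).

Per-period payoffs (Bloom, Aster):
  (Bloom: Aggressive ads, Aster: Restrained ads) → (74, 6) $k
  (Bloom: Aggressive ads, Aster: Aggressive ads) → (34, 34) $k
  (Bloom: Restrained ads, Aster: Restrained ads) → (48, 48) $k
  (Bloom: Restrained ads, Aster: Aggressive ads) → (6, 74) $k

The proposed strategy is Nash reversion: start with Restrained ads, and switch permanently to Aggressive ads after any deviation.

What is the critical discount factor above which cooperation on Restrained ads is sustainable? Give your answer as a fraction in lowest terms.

13/20

Cooperation forever yields 48 each period: 48/(1−δ).
Deviating yields 74 once, then 34 forever: 74 + 34δ/(1−δ).
No profitable deviation requires 48/(1−δ) ≥ 74 + 34δ/(1−δ).
Multiplying by (1−δ): 48 ≥ 74(1−δ) + 34δ = 74 − 40δ.
So 40δ ≥ 26, i.e. δ ≥ 26/40 = 13/20.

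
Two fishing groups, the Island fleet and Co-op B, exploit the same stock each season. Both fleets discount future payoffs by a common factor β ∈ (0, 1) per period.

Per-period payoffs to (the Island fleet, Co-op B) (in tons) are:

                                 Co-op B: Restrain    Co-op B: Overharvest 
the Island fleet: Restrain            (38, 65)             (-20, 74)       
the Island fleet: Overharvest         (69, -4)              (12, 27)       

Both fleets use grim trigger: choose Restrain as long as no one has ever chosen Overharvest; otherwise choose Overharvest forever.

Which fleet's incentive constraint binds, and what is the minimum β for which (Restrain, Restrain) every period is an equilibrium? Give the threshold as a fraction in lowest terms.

the Island fleet's threshold: (69−38)/(69−12) = 31/57.
Co-op B's threshold: (74−65)/(74−27) = 9/47.
31/57 > 9/47, so the Island fleet binds and β* = 31/57.

the Island fleet; β ≥ 31/57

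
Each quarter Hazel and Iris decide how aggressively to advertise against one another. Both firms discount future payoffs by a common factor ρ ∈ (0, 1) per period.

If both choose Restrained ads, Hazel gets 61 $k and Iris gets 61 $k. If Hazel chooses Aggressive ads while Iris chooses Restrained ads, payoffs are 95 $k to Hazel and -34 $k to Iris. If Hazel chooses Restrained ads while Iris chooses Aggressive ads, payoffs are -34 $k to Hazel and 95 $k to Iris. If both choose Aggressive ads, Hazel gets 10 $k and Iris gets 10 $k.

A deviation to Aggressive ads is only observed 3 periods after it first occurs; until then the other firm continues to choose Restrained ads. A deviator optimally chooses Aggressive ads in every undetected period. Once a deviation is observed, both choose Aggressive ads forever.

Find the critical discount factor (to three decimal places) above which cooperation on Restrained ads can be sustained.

0.737

A deviator earns 95 for 3 periods, then 10 forever; cooperating earns 61 forever. Multiplying the IC by (1−ρ):
61 ≥ 95(1−ρ^3) + 10ρ^3, so 85·ρ^3 ≥ 34 and ρ^3 ≥ 2/5.
ρ ≥ (2/5)^(1/3) ≈ 0.737.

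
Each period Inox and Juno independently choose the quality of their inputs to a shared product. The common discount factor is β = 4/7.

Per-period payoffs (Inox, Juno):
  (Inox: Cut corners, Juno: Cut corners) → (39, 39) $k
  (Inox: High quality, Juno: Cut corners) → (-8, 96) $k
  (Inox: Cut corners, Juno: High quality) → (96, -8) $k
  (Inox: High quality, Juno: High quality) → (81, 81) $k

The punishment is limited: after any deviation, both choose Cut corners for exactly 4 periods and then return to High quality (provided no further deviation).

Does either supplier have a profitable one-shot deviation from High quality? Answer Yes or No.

Comparing payoff streams over the 5 periods until play realigns: cooperate → 81(1+β+…+β^4); deviate → 96 + 39(β+…+β^4).
Cooperation is sustained iff (81−39)(β+…+β^4) ≥ 96−81.
β+…+β^4 = 4/7·(1−(4/7)^4)/(1−4/7) = 1.1912, and (96−81)/(81−39) = 0.3571.
1.1912 ≥ 0.3571, so cooperation is sustainable.

No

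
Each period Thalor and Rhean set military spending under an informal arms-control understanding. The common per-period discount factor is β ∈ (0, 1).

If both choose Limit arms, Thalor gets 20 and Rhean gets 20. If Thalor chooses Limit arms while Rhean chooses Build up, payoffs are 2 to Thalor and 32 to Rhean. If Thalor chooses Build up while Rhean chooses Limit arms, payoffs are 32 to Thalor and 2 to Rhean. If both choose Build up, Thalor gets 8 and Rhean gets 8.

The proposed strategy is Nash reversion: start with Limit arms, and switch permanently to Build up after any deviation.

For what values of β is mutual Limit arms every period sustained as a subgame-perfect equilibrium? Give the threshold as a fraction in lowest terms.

1/2

20/(1−β) ≥ 32 + 8β/(1−β)
20 ≥ 32 − 24β
β ≥ 12/24 = 1/2.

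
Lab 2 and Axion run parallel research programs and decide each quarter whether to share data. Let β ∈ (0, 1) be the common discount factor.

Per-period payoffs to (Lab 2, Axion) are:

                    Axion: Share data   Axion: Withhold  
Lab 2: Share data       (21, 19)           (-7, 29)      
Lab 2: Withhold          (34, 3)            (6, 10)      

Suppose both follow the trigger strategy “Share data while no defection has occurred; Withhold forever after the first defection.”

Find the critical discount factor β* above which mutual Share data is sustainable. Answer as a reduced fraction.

For Lab 2: deviation gain 34−21 = 13, per-period punishment loss 21−6 = 15. IC gives β ≥ 13/28.
For Axion: gain 10, loss 9 per period, so β ≥ 10/19.
The tighter constraint is Axion's, so cooperation needs β ≥ 10/19.

10/19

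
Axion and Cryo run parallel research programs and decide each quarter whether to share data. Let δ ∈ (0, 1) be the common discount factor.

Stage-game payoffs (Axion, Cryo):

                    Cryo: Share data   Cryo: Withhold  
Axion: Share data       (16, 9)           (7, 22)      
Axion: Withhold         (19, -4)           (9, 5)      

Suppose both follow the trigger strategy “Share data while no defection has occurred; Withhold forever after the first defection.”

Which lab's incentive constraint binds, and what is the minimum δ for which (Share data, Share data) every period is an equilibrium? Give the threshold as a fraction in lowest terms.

Axion's threshold: (19−16)/(19−9) = 3/10.
Cryo's threshold: (22−9)/(22−5) = 13/17.
3/10 < 13/17, so Cryo binds and δ* = 13/17.

Cryo; δ ≥ 13/17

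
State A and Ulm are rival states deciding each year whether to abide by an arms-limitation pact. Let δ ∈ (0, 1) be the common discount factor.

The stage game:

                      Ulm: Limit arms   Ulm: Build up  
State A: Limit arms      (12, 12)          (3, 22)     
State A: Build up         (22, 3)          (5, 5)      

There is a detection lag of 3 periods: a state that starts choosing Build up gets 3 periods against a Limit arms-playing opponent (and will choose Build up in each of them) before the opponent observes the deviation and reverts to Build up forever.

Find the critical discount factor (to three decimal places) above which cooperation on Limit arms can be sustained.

A deviator earns 22 for 3 periods, then 5 forever; cooperating earns 12 forever. Multiplying the IC by (1−δ):
12 ≥ 22(1−δ^3) + 5δ^3, so 17·δ^3 ≥ 10 and δ^3 ≥ 10/17.
δ ≥ (10/17)^(1/3) ≈ 0.838.

0.838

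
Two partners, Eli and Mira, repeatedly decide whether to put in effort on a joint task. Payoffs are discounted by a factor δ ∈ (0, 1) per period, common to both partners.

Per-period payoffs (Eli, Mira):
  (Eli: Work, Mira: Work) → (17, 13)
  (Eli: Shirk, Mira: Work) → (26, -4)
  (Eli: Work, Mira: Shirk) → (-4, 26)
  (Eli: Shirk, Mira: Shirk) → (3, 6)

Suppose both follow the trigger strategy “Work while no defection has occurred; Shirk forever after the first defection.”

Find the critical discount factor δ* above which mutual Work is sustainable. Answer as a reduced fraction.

13/20

Eli's threshold: (26−17)/(26−3) = 9/23.
Mira's threshold: (26−13)/(26−6) = 13/20.
9/23 < 13/20, so Mira binds and δ* = 13/20.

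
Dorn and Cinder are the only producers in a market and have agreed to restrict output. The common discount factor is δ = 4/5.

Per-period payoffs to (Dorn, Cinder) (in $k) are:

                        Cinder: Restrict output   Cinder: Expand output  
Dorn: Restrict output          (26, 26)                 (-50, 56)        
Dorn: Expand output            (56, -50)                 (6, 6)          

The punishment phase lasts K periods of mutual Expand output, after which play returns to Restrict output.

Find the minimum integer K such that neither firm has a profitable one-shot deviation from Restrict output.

3

No profitable deviation requires (26−6)(δ+…+δ^K) ≥ 56−26, i.e. δ+…+δ^K ≥ 3/2 ≈ 1.5000.
With δ = 4/5, the partial sums are K=1: 0.8000, K=2: 1.4400, K=3: 1.9520.
K = 3 is the first length at which the sum reaches 1.5000.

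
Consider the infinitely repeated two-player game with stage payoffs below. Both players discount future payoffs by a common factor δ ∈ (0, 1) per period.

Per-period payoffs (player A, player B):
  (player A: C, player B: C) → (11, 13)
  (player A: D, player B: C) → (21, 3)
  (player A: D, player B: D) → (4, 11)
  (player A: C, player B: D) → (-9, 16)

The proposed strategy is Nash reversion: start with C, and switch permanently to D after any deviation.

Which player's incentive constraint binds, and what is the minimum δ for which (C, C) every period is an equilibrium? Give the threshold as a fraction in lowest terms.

player B; δ ≥ 3/5

player A: cooperation gives 11 each period; deviation gives 21 once then 4 forever.
  11/(1−δ) ≥ 21 + 4δ/(1−δ) ⇒ δ ≥ 10/17.
player B: cooperation gives 13 each period; deviation gives 16 once then 11 forever.
  δ ≥ 3/5.
Both must hold, so the binding constraint is player B's: δ ≥ 3/5.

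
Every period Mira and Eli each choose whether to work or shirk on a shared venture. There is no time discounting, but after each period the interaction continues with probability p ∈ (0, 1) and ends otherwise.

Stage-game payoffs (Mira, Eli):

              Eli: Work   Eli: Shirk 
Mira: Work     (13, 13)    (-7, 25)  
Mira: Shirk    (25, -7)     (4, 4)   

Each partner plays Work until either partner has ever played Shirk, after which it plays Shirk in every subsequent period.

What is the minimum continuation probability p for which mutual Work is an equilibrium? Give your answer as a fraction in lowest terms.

Expected cooperation value is 13 + p·13 + p²·13 + … = 13/(1−p); deviation gives 25 + p·4/(1−p).
13 ≥ 25(1−p) + 4p ⇒ 21p ≥ 12 ⇒ p ≥ 12/21 = 4/7.

4/7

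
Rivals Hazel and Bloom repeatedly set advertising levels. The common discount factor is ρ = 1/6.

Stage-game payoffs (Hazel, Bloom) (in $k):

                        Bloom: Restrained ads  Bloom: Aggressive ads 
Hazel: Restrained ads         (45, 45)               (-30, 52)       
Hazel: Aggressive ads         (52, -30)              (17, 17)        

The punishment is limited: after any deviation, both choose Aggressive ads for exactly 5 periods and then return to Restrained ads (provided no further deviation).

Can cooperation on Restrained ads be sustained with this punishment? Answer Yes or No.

No

A one-shot deviation gives 52 now, then 17 for 5 periods, then back to 45.
Gain from deviating: (52−45) today; loss: (45−17) in each of the next 5 periods.
No-deviation condition: (45−17)(ρ+…+ρ^5) ≥ 52−45, i.e. ρ+…+ρ^5 ≥ 1/4.
At ρ = 1/6: ρ+…+ρ^5 = 0.2000 < 0.2500.
So cooperation is not sustainable.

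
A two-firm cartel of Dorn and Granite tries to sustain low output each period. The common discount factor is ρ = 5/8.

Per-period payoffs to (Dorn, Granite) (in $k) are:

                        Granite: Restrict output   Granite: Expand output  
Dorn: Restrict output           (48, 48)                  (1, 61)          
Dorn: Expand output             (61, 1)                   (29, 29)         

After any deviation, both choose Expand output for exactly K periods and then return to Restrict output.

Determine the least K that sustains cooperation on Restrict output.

Need Σ_{k=1}^{K} ρ^k ≥ (61−48)/(48−29) = 0.6842 at ρ = 5/8.
At K = 1 the sum is 0.6250 < 0.6842; at K = 2 it is 1.0156 ≥ 0.6842.
So the minimum punishment length is K = 2.

2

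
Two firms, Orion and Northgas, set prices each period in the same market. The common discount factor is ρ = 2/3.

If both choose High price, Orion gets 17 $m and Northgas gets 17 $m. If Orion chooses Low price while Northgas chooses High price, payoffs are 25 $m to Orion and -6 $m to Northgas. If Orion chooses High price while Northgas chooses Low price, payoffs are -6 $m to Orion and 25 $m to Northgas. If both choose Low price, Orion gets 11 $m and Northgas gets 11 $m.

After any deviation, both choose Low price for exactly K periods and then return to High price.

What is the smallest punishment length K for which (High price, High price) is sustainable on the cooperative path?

3

No profitable deviation requires (17−11)(ρ+…+ρ^K) ≥ 25−17, i.e. ρ+…+ρ^K ≥ 4/3 ≈ 1.3333.
With ρ = 2/3, the partial sums are K=1: 0.6667, K=2: 1.1111, K=3: 1.4074.
K = 3 is the first length at which the sum reaches 1.3333.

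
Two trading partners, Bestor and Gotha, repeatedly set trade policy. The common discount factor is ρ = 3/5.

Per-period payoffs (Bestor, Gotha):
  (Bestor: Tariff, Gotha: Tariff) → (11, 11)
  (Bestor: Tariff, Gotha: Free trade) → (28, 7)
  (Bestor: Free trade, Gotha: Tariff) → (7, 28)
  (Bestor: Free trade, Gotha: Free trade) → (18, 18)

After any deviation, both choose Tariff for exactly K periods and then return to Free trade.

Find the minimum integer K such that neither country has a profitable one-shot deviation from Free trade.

No profitable deviation requires (18−11)(ρ+…+ρ^K) ≥ 28−18, i.e. ρ+…+ρ^K ≥ 10/7 ≈ 1.4286.
With ρ = 3/5, the partial sums are K=1: 0.6000, K=2: 0.9600, K=3: 1.1760, K=4: 1.3056, K=5: 1.3834, K=6: 1.4300.
K = 6 is the first length at which the sum reaches 1.4286.

6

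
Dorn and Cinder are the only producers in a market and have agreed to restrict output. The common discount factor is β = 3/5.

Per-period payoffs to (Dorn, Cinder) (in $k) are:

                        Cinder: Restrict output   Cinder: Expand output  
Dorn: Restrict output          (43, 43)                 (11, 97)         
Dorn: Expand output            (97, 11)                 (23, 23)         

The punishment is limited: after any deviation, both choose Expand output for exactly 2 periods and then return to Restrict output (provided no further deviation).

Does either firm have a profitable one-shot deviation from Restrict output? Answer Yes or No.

Comparing payoff streams over the 3 periods until play realigns: cooperate → 43(1+β+…+β^2); deviate → 97 + 23(β+…+β^2).
Cooperation is sustained iff (43−23)(β+…+β^2) ≥ 97−43.
β+…+β^2 = 3/5·(1−(3/5)^2)/(1−3/5) = 0.9600, and (97−43)/(43−23) = 2.7000.
0.9600 < 2.7000, so cooperation is not sustainable.

Yes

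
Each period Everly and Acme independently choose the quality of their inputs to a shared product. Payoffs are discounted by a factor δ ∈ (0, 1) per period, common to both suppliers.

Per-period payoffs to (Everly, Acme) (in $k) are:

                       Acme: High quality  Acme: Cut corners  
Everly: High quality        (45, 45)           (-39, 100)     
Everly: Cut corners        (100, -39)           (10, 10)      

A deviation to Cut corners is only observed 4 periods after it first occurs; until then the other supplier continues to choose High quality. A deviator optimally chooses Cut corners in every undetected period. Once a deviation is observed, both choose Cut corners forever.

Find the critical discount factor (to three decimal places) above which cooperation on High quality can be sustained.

0.884

The best deviation is to choose Cut corners for all 4 undetected periods, earning 100 each, then 10 forever once detected.
Deviation value: 100(1−δ^4)/(1−δ) + 10δ^4/(1−δ); cooperation value: 45/(1−δ).
IC: 45 ≥ 100(1−δ^4) + 10δ^4 = 100 − 90δ^4.
So δ^4 ≥ 55/90 = 11/18, giving δ ≥ (11/18)^(1/4) ≈ 0.884.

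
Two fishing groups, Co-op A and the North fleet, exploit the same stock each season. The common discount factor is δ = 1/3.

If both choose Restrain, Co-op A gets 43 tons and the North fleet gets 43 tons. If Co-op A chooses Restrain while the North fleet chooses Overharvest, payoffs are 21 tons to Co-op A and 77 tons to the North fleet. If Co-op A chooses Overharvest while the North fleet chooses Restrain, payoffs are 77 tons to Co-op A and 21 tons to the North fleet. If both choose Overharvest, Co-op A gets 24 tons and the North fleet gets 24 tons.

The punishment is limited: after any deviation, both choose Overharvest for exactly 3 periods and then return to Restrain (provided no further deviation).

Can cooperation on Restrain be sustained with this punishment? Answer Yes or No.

Comparing payoff streams over the 4 periods until play realigns: cooperate → 43(1+δ+…+δ^3); deviate → 77 + 24(δ+…+δ^3).
Cooperation is sustained iff (43−24)(δ+…+δ^3) ≥ 77−43.
δ+…+δ^3 = 1/3·(1−(1/3)^3)/(1−1/3) = 0.4815, and (77−43)/(43−24) = 1.7895.
0.4815 < 1.7895, so cooperation is not sustainable.

No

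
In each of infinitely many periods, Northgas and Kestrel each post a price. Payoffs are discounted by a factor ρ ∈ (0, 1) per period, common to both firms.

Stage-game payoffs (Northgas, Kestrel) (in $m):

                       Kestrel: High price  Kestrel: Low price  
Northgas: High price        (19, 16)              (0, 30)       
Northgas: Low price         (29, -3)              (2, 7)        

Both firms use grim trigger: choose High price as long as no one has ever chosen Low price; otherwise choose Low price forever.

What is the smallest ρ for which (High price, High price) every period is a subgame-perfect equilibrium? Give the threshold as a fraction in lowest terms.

14/23

For Northgas: deviation gain 29−19 = 10, per-period punishment loss 19−2 = 17. IC gives ρ ≥ 10/27.
For Kestrel: gain 14, loss 9 per period, so ρ ≥ 14/23.
The tighter constraint is Kestrel's, so cooperation needs ρ ≥ 14/23.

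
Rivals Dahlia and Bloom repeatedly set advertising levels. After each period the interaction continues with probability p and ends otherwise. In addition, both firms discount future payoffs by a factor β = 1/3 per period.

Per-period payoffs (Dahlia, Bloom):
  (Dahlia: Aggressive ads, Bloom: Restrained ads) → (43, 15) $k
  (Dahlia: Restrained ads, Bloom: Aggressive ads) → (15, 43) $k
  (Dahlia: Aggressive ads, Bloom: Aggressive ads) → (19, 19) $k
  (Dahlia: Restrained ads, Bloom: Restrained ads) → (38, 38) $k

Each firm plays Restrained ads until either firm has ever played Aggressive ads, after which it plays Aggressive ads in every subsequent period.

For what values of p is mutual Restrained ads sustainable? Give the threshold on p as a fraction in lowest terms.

With continuation probability p and discount β, the effective per-period discount factor is βp.
Grim-trigger IC: βp ≥ (43−38)/(43−19) = 5/24.
So p ≥ (5/24)/(1/3) = 5/8.

5/8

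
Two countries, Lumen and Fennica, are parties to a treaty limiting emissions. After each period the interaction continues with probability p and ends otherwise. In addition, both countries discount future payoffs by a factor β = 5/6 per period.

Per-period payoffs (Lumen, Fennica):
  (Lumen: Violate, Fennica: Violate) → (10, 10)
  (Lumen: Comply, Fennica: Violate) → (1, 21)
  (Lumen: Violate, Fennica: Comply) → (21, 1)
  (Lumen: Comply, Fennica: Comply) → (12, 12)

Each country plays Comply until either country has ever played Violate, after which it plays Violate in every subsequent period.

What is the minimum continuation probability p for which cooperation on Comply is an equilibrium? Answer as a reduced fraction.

54/55

Expected continuation weight on next period's payoff is β·p = 5/6·p, which plays the role of the discount factor.
Cooperation requires 5/6·p ≥ (21−12)/(21−10) = 9/11, hence p ≥ 54/55.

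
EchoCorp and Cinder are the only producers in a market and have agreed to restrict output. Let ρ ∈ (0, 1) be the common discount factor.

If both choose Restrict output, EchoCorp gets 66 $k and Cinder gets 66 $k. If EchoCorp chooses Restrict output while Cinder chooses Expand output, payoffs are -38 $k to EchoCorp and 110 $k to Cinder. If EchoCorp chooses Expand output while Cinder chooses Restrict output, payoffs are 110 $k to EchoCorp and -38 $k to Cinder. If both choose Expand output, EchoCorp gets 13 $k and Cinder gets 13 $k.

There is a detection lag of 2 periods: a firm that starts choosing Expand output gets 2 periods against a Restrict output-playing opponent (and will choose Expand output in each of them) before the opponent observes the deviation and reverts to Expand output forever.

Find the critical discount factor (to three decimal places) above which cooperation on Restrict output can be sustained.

0.674

A deviator earns 110 for 2 periods, then 13 forever; cooperating earns 66 forever. Multiplying the IC by (1−ρ):
66 ≥ 110(1−ρ^2) + 13ρ^2, so 97·ρ^2 ≥ 44 and ρ^2 ≥ 44/97.
ρ ≥ (44/97)^(1/2) ≈ 0.674.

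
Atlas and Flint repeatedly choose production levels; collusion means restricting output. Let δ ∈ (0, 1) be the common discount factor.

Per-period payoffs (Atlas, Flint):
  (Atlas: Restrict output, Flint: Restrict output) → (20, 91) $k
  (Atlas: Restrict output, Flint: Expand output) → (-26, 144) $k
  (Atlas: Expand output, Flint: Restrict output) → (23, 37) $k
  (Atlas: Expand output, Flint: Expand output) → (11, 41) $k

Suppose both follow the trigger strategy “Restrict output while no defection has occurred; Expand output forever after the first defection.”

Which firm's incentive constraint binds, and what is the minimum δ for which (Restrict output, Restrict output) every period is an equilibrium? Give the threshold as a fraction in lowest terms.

Flint; δ ≥ 53/103

Atlas: cooperation gives 20 each period; deviation gives 23 once then 11 forever.
  20/(1−δ) ≥ 23 + 11δ/(1−δ) ⇒ δ ≥ 3/12 = 1/4.
Flint: cooperation gives 91 each period; deviation gives 144 once then 41 forever.
  δ ≥ 53/103.
Both must hold, so the binding constraint is Flint's: δ ≥ 53/103.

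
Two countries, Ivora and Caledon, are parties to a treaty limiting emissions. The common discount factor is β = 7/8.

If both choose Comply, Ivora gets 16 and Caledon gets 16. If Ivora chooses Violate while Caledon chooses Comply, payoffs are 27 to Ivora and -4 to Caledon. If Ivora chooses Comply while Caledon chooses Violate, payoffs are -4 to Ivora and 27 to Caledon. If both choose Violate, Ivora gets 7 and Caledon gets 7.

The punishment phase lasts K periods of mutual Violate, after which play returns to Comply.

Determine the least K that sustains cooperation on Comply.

2

IC: β(1−β^K)/(1−β) ≥ (27−16)/(16−7) = 11/9.
With β = 7/8: need 1 − β^K ≥ 11/9·(1−7/8)/(7/8), i.e. β^K ≤ 0.8254.
Since (7/8)^1 = 0.8750 and (7/8)^2 = 0.7656, the smallest such K is 2.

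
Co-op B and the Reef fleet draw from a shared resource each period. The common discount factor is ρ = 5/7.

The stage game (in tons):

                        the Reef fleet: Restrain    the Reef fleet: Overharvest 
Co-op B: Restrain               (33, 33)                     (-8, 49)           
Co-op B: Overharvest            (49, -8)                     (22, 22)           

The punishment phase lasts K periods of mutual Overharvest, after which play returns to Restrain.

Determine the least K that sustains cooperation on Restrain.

3

No profitable deviation requires (33−22)(ρ+…+ρ^K) ≥ 49−33, i.e. ρ+…+ρ^K ≥ 16/11 ≈ 1.4545.
With ρ = 5/7, the partial sums are K=1: 0.7143, K=2: 1.2245, K=3: 1.5889.
K = 3 is the first length at which the sum reaches 1.4545.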